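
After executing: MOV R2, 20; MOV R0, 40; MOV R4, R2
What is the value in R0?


Register state trace:
  MOV R2, 20  → R2 = 20
  MOV R0, 40  → R0 = 40
  MOV R4, R2  → R4 = 20
Final: R0 = 40

40


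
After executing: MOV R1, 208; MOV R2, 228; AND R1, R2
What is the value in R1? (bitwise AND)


Register state trace:
  MOV R1, 208  → R1 = 208 (0b11010000)
  MOV R2, 228  → R2 = 228 (0b11100100)
  AND R1, R2  → R1 = 208 AND 228 = 192 (0b11000000)
Final: R1 = 192

192


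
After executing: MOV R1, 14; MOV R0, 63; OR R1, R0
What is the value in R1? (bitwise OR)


Register state trace:
  MOV R1, 14  → R1 = 14 (0b00001110)
  MOV R0, 63  → R0 = 63 (0b00111111)
  OR R1, R0   → R1 = 14 OR 63 = 63 (0b00111111)
Final: R1 = 63

63


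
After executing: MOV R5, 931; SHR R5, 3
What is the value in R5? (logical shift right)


Register state trace:
  MOV R5, 931  → R5 = 931
  SHR R5, 3  → R5 = 931 >> 3 = 931 // 2^3 = 116
Final: R5 = 116

116


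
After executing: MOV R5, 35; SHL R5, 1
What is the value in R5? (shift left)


Register state trace:
  MOV R5, 35  → R5 = 35
  SHL R5, 1  → R5 = 35 << 1 = 35 * 2^1 = 70
Final: R5 = 70

70


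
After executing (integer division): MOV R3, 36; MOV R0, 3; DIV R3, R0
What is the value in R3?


Register state trace:
  MOV R3, 36  → R3 = 36
  MOV R0, 3  → R0 = 3
  DIV R3, R0  → R3 = 36 // 3 = 12
Final: R3 = 12

12


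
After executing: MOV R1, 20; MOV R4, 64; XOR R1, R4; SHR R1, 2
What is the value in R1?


Register state trace:
  MOV R1, 20  → R1 = 20 (0b00010100)
  MOV R4, 64  → R4 = 64 (0b01000000)
  XOR R1, R4  → R1 = 20 XOR 64 = 84 (0b01010100)
  SHR R1, 2  → R1 = 84 >> 2 = 21
Final: R1 = 21

21


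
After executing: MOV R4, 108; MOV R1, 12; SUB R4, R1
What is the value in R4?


Register state trace:
  MOV R4, 108  → R4 = 108
  MOV R1, 12  → R1 = 12
  SUB R4, R1  → R4 = 108 - 12 = 96
Final: R4 = 96

96


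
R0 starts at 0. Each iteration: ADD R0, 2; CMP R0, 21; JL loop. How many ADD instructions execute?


Loop trace (R0 starts at 0, target 21, step 2):
  ADD #1: R0 = 0 + 2 = 2  → 2 < 21, loop
  ADD #2: R0 = 2 + 2 = 4  → 4 < 21, loop
  ADD #3: R0 = 4 + 2 = 6  → 6 < 21, loop
  ADD #4: R0 = 6 + 2 = 8  → 8 < 21, loop
  ADD #5: R0 = 8 + 2 = 10  → 10 < 21, loop
  ADD #6: R0 = 10 + 2 = 12  → 12 < 21, loop
  ADD #7: R0 = 12 + 2 = 14  → 14 < 21, loop
  ADD #8: R0 = 14 + 2 = 16  → 16 < 21, loop
  ADD #9: R0 = 16 + 2 = 18  → 18 < 21, loop
  ADD #10: R0 = 18 + 2 = 20  → 20 < 21, loop
  ADD #11: R0 = 20 + 2 = 22  → 22 >= 21, exit
Total ADD instructions: 11

11


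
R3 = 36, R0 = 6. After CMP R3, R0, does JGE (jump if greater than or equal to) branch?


Trace:
  R3 = 36, R0 = 6
  CMP R3, R0  → compares 36 vs 6
  JGE checks: is 36 greater than or equal to 6?
  36 > 6, so condition is true
Branch taken: Yes

Yes


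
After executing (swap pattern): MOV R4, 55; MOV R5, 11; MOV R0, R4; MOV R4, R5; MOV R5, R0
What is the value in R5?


Register state trace (swap pattern):
  MOV R4, 55  → R4 = 55
  MOV R5, 11  → R5 = 11
  MOV R0, R4  → R0 = 55  (save R4)
  MOV R4, R5  → R4 = 11  (R4 gets R5's value)
  MOV R5, R0  → R5 = 55  (R5 gets saved value)
Final: R5 = 55

55


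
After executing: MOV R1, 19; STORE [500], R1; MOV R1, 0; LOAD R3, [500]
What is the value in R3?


Register and memory trace:
  MOV R1, 19  → R1 = 19
  STORE [500], R1  → mem[500] = 19
  MOV R1, 0  → R1 = 0
  LOAD R3, [500]  → R3 = mem[500] = 19
Final: R3 = 19

19


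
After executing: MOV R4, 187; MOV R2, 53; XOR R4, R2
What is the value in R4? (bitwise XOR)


Register state trace:
  MOV R4, 187  → R4 = 187 (0b10111011)
  MOV R2, 53  → R2 = 53 (0b00110101)
  XOR R4, R2  → R4 = 187 XOR 53 = 142 (0b10001110)
Final: R4 = 142

142


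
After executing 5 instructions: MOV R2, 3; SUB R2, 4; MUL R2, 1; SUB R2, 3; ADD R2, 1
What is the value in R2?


Register state trace:
  MOV R2, 3  → R2 = 3
  SUB R2, 4  → R2 = 3 - 4 = -1
  MUL R2, 1  → R2 = -1 * 1 = -1
  SUB R2, 3  → R2 = -1 - 3 = -4
  ADD R2, 1  → R2 = -4 + 1 = -3
Final: R2 = -3

-3


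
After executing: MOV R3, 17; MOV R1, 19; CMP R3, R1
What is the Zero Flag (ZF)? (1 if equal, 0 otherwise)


Register state trace:
  MOV R3, 17  → R3 = 17
  MOV R1, 19  → R1 = 19
  CMP R3, R1  → computes 17 - 19 = -2
  Result is nonzero, so values are not equal
ZF = 0

0


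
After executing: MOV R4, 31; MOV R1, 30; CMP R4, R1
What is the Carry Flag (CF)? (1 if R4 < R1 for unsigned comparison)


Register state trace:
  MOV R4, 31  → R4 = 31
  MOV R1, 30  → R1 = 30
  CMP R4, R1  → unsigned 31 - 30: no borrow
  31 >= 30, so CF = 0
CF = 0

0


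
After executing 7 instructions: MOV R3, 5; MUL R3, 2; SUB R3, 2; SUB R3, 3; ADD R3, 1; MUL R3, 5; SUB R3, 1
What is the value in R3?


Register state trace:
  MOV R3, 5  → R3 = 5
  MUL R3, 2  → R3 = 5 * 2 = 10
  SUB R3, 2  → R3 = 10 - 2 = 8
  SUB R3, 3  → R3 = 8 - 3 = 5
  ADD R3, 1  → R3 = 5 + 1 = 6
  MUL R3, 5  → R3 = 6 * 5 = 30
  SUB R3, 1  → R3 = 30 - 1 = 29
Final: R3 = 29

29


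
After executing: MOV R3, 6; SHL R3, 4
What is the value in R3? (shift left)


Register state trace:
  MOV R3, 6  → R3 = 6
  SHL R3, 4  → R3 = 6 << 4 = 6 * 2^4 = 96
Final: R3 = 96

96


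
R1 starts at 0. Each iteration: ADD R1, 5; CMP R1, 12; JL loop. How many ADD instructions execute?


Loop trace (R1 starts at 0, target 12, step 5):
  ADD #1: R1 = 0 + 5 = 5  → 5 < 12, loop
  ADD #2: R1 = 5 + 5 = 10  → 10 < 12, loop
  ADD #3: R1 = 10 + 5 = 15  → 15 >= 12, exit
Total ADD instructions: 3

3


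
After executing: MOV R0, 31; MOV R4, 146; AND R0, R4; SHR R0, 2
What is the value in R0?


Register state trace:
  MOV R0, 31  → R0 = 31 (0b00011111)
  MOV R4, 146  → R4 = 146 (0b10010010)
  AND R0, R4  → R0 = 31 AND 146 = 18 (0b00010010)
  SHR R0, 2  → R0 = 18 >> 2 = 4
Final: R0 = 4

4


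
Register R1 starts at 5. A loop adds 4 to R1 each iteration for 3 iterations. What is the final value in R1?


Starting value: R1 = 5
  Iter 1: R1 = 5 + 4 = 9
  Iter 2: R1 = 9 + 4 = 13
  Iter 3: R1 = 13 + 4 = 17
Final: R1 = 17

17


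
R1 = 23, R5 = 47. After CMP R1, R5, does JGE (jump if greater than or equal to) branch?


Trace:
  R1 = 23, R5 = 47
  CMP R1, R5  → compares 23 vs 47
  JGE checks: is 23 greater than or equal to 47?
  23 < 47, so condition is false
Branch taken: No

No


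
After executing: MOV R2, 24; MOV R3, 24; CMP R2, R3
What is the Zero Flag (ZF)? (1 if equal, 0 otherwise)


Register state trace:
  MOV R2, 24  → R2 = 24
  MOV R3, 24  → R3 = 24
  CMP R2, R3  → computes 24 - 24 = 0
  Result is zero, so values are equal
ZF = 1

1


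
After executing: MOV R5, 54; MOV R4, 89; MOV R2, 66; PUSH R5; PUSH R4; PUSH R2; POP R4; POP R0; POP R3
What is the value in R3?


Stack trace (top is rightmost):
  MOV R5, 54  → R5 = 54
  MOV R4, 89  → R4 = 89
  MOV R2, 66  → R2 = 66
  PUSH R5  → stack: [54]
  PUSH R4  → stack: [54, 89]
  PUSH R2  → stack: [54, 89, 66]
  POP R4  → R4 = 66, stack: [54, 89]
  POP R0  → R0 = 89, stack: [54]
  POP R3  → R3 = 54, stack: []
Final: R3 = 54

54


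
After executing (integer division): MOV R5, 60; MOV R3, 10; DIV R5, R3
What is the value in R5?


Register state trace:
  MOV R5, 60  → R5 = 60
  MOV R3, 10  → R3 = 10
  DIV R5, R3  → R5 = 60 // 10 = 6
Final: R5 = 6

6


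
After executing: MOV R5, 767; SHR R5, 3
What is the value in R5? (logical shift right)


Register state trace:
  MOV R5, 767  → R5 = 767
  SHR R5, 3  → R5 = 767 >> 3 = 767 // 2^3 = 95
Final: R5 = 95

95


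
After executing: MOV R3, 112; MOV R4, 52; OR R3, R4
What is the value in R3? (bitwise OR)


Register state trace:
  MOV R3, 112  → R3 = 112 (0b01110000)
  MOV R4, 52  → R4 = 52 (0b00110100)
  OR R3, R4   → R3 = 112 OR 52 = 116 (0b01110100)
Final: R3 = 116

116


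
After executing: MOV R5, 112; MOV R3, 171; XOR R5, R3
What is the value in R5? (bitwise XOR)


Register state trace:
  MOV R5, 112  → R5 = 112 (0b01110000)
  MOV R3, 171  → R3 = 171 (0b10101011)
  XOR R5, R3  → R5 = 112 XOR 171 = 219 (0b11011011)
Final: R5 = 219

219


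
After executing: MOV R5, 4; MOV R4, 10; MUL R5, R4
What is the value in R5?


Register state trace:
  MOV R5, 4  → R5 = 4
  MOV R4, 10  → R4 = 10
  MUL R5, R4  → R5 = 4 * 10 = 40
Final: R5 = 40

40


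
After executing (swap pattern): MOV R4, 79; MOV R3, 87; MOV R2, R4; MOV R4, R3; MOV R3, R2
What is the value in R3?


Register state trace (swap pattern):
  MOV R4, 79  → R4 = 79
  MOV R3, 87  → R3 = 87
  MOV R2, R4  → R2 = 79  (save R4)
  MOV R4, R3  → R4 = 87  (R4 gets R3's value)
  MOV R3, R2  → R3 = 79  (R3 gets saved value)
Final: R3 = 79

79


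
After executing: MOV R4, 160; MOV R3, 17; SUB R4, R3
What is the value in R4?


Register state trace:
  MOV R4, 160  → R4 = 160
  MOV R3, 17  → R3 = 17
  SUB R4, R3  → R4 = 160 - 17 = 143
Final: R4 = 143

143


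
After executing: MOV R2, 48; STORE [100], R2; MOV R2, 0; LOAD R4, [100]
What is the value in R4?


Register and memory trace:
  MOV R2, 48  → R2 = 48
  STORE [100], R2  → mem[100] = 48
  MOV R2, 0  → R2 = 0
  LOAD R4, [100]  → R4 = mem[100] = 48
Final: R4 = 48

48


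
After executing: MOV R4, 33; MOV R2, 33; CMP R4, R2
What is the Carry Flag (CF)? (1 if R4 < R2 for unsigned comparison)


Register state trace:
  MOV R4, 33  → R4 = 33
  MOV R2, 33  → R2 = 33
  CMP R4, R2  → unsigned 33 - 33: no borrow
  33 >= 33, so CF = 0
CF = 0

0


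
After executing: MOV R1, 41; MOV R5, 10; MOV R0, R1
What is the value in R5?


Register state trace:
  MOV R1, 41  → R1 = 41
  MOV R5, 10  → R5 = 10
  MOV R0, R1  → R0 = 41
Final: R5 = 10

10


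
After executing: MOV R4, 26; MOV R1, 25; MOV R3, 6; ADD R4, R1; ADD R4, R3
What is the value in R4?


Register state trace:
  MOV R4, 26  → R4 = 26
  MOV R1, 25  → R1 = 25
  MOV R3, 6  → R3 = 6
  ADD R4, R1  → R4 = 26 + 25 = 51
  ADD R4, R3  → R4 = 51 + 6 = 57
Final: R4 = 57

57


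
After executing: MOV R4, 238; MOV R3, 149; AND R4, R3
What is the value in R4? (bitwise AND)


Register state trace:
  MOV R4, 238  → R4 = 238 (0b11101110)
  MOV R3, 149  → R3 = 149 (0b10010101)
  AND R4, R3  → R4 = 238 AND 149 = 132 (0b10000100)
Final: R4 = 132

132


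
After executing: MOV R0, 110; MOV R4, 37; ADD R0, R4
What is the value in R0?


Register state trace:
  MOV R0, 110  → R0 = 110
  MOV R4, 37  → R4 = 37
  ADD R0, R4  → R0 = 110 + 37 = 147
Final: R0 = 147

147


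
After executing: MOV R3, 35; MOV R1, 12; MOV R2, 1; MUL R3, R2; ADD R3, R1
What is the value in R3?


Register state trace:
  MOV R3, 35  → R3 = 35
  MOV R1, 12  → R1 = 12
  MOV R2, 1  → R2 = 1
  MUL R3, R2  → R3 = 35 * 1 = 35
  ADD R3, R1  → R3 = 35 + 12 = 47
Final: R3 = 47

47


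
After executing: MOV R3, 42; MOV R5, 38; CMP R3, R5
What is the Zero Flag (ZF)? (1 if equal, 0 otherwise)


Register state trace:
  MOV R3, 42  → R3 = 42
  MOV R5, 38  → R5 = 38
  CMP R3, R5  → computes 42 - 38 = 4
  Result is nonzero, so values are not equal
ZF = 0

0


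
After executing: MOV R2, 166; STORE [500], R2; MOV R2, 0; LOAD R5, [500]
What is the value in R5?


Register and memory trace:
  MOV R2, 166  → R2 = 166
  STORE [500], R2  → mem[500] = 166
  MOV R2, 0  → R2 = 0
  LOAD R5, [500]  → R5 = mem[500] = 166
Final: R5 = 166

166


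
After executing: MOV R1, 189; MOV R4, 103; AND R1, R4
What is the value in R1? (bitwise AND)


Register state trace:
  MOV R1, 189  → R1 = 189 (0b10111101)
  MOV R4, 103  → R4 = 103 (0b01100111)
  AND R1, R4  → R1 = 189 AND 103 = 37 (0b00100101)
Final: R1 = 37

37


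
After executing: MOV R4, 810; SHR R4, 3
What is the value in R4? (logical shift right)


Register state trace:
  MOV R4, 810  → R4 = 810
  SHR R4, 3  → R4 = 810 >> 3 = 810 // 2^3 = 101
Final: R4 = 101

101


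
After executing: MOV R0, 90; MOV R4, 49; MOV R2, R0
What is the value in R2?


Register state trace:
  MOV R0, 90  → R0 = 90
  MOV R4, 49  → R4 = 49
  MOV R2, R0  → R2 = 90
Final: R2 = 90

90


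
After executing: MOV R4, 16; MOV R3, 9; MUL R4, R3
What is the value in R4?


Register state trace:
  MOV R4, 16  → R4 = 16
  MOV R3, 9  → R3 = 9
  MUL R4, R3  → R4 = 16 * 9 = 144
Final: R4 = 144

144


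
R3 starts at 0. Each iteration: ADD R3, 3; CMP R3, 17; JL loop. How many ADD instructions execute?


Loop trace (R3 starts at 0, target 17, step 3):
  ADD #1: R3 = 0 + 3 = 3  → 3 < 17, loop
  ADD #2: R3 = 3 + 3 = 6  → 6 < 17, loop
  ADD #3: R3 = 6 + 3 = 9  → 9 < 17, loop
  ADD #4: R3 = 9 + 3 = 12  → 12 < 17, loop
  ADD #5: R3 = 12 + 3 = 15  → 15 < 17, loop
  ADD #6: R3 = 15 + 3 = 18  → 18 >= 17, exit
Total ADD instructions: 6

6


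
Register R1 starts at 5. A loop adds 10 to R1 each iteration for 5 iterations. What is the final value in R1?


Starting value: R1 = 5
  Iter 1: R1 = 5 + 10 = 15
  Iter 2: R1 = 15 + 10 = 25
  Iter 3: R1 = 25 + 10 = 35
  Iter 4: R1 = 35 + 10 = 45
  Iter 5: R1 = 45 + 10 = 55
Final: R1 = 55

55


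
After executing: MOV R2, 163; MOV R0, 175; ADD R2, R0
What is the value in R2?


Register state trace:
  MOV R2, 163  → R2 = 163
  MOV R0, 175  → R0 = 175
  ADD R2, R0  → R2 = 163 + 175 = 338
Final: R2 = 338

338


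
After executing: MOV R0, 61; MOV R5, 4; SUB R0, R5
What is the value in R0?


Register state trace:
  MOV R0, 61  → R0 = 61
  MOV R5, 4  → R5 = 4
  SUB R0, R5  → R0 = 61 - 4 = 57
Final: R0 = 57

57


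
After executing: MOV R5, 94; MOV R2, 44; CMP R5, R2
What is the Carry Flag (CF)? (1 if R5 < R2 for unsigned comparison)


Register state trace:
  MOV R5, 94  → R5 = 94
  MOV R2, 44  → R2 = 44
  CMP R5, R2  → unsigned 94 - 44: no borrow
  94 >= 44, so CF = 0
CF = 0

0


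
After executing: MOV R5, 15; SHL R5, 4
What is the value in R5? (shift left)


Register state trace:
  MOV R5, 15  → R5 = 15
  SHL R5, 4  → R5 = 15 << 4 = 15 * 2^4 = 240
Final: R5 = 240

240


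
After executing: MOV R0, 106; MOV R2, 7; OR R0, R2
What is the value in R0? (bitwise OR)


Register state trace:
  MOV R0, 106  → R0 = 106 (0b01101010)
  MOV R2, 7  → R2 = 7 (0b00000111)
  OR R0, R2   → R0 = 106 OR 7 = 111 (0b01101111)
Final: R0 = 111

111


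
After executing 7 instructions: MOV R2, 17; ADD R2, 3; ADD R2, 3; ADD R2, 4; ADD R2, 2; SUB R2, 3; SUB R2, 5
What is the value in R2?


Register state trace:
  MOV R2, 17  → R2 = 17
  ADD R2, 3  → R2 = 17 + 3 = 20
  ADD R2, 3  → R2 = 20 + 3 = 23
  ADD R2, 4  → R2 = 23 + 4 = 27
  ADD R2, 2  → R2 = 27 + 2 = 29
  SUB R2, 3  → R2 = 29 - 3 = 26
  SUB R2, 5  → R2 = 26 - 5 = 21
Final: R2 = 21

21


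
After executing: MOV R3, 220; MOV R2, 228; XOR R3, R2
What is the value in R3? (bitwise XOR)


Register state trace:
  MOV R3, 220  → R3 = 220 (0b11011100)
  MOV R2, 228  → R2 = 228 (0b11100100)
  XOR R3, R2  → R3 = 220 XOR 228 = 56 (0b00111000)
Final: R3 = 56

56


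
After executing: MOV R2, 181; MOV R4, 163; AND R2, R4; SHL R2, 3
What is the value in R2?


Register state trace:
  MOV R2, 181  → R2 = 181 (0b10110101)
  MOV R4, 163  → R4 = 163 (0b10100011)
  AND R2, R4  → R2 = 181 AND 163 = 161 (0b10100001)
  SHL R2, 3  → R2 = 161 << 3 = 1288
Final: R2 = 1288

1288


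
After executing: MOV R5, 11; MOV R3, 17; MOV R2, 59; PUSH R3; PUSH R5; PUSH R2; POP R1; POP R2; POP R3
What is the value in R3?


Stack trace (top is rightmost):
  MOV R5, 11  → R5 = 11
  MOV R3, 17  → R3 = 17
  MOV R2, 59  → R2 = 59
  PUSH R3  → stack: [17]
  PUSH R5  → stack: [17, 11]
  PUSH R2  → stack: [17, 11, 59]
  POP R1  → R1 = 59, stack: [17, 11]
  POP R2  → R2 = 11, stack: [17]
  POP R3  → R3 = 17, stack: []
Final: R3 = 17

17


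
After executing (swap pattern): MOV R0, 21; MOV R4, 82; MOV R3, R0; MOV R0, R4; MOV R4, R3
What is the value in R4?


Register state trace (swap pattern):
  MOV R0, 21  → R0 = 21
  MOV R4, 82  → R4 = 82
  MOV R3, R0  → R3 = 21  (save R0)
  MOV R0, R4  → R0 = 82  (R0 gets R4's value)
  MOV R4, R3  → R4 = 21  (R4 gets saved value)
Final: R4 = 21

21


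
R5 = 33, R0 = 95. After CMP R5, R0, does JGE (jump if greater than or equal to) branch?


Trace:
  R5 = 33, R0 = 95
  CMP R5, R0  → compares 33 vs 95
  JGE checks: is 33 greater than or equal to 95?
  33 < 95, so condition is false
Branch taken: No

No


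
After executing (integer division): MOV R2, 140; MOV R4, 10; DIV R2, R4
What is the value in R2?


Register state trace:
  MOV R2, 140  → R2 = 140
  MOV R4, 10  → R4 = 10
  DIV R2, R4  → R2 = 140 // 10 = 14
Final: R2 = 14

14


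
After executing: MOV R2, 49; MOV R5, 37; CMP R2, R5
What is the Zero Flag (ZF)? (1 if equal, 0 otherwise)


Register state trace:
  MOV R2, 49  → R2 = 49
  MOV R5, 37  → R5 = 37
  CMP R2, R5  → computes 49 - 37 = 12
  Result is nonzero, so values are not equal
ZF = 0

0


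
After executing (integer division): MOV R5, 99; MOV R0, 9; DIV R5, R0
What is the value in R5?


Register state trace:
  MOV R5, 99  → R5 = 99
  MOV R0, 9  → R0 = 9
  DIV R5, R0  → R5 = 99 // 9 = 11
Final: R5 = 11

11


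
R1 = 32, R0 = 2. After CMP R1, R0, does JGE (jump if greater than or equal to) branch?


Trace:
  R1 = 32, R0 = 2
  CMP R1, R0  → compares 32 vs 2
  JGE checks: is 32 greater than or equal to 2?
  32 > 2, so condition is true
Branch taken: Yes

Yes


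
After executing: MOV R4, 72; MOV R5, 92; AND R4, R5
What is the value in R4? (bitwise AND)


Register state trace:
  MOV R4, 72  → R4 = 72 (0b01001000)
  MOV R5, 92  → R5 = 92 (0b01011100)
  AND R4, R5  → R4 = 72 AND 92 = 72 (0b01001000)
Final: R4 = 72

72


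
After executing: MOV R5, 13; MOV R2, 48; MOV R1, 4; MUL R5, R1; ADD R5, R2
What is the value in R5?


Register state trace:
  MOV R5, 13  → R5 = 13
  MOV R2, 48  → R2 = 48
  MOV R1, 4  → R1 = 4
  MUL R5, R1  → R5 = 13 * 4 = 52
  ADD R5, R2  → R5 = 52 + 48 = 100
Final: R5 = 100

100


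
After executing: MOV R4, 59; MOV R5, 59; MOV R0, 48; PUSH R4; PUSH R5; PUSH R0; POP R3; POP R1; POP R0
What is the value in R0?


Stack trace (top is rightmost):
  MOV R4, 59  → R4 = 59
  MOV R5, 59  → R5 = 59
  MOV R0, 48  → R0 = 48
  PUSH R4  → stack: [59]
  PUSH R5  → stack: [59, 59]
  PUSH R0  → stack: [59, 59, 48]
  POP R3  → R3 = 48, stack: [59, 59]
  POP R1  → R1 = 59, stack: [59]
  POP R0  → R0 = 59, stack: []
Final: R0 = 59

59


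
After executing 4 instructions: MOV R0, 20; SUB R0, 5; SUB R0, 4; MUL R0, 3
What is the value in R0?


Register state trace:
  MOV R0, 20  → R0 = 20
  SUB R0, 5  → R0 = 20 - 5 = 15
  SUB R0, 4  → R0 = 15 - 4 = 11
  MUL R0, 3  → R0 = 11 * 3 = 33
Final: R0 = 33

33


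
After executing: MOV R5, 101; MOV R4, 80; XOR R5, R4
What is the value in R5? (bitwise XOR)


Register state trace:
  MOV R5, 101  → R5 = 101 (0b01100101)
  MOV R4, 80  → R4 = 80 (0b01010000)
  XOR R5, R4  → R5 = 101 XOR 80 = 53 (0b00110101)
Final: R5 = 53

53


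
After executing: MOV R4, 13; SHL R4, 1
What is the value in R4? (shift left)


Register state trace:
  MOV R4, 13  → R4 = 13
  SHL R4, 1  → R4 = 13 << 1 = 13 * 2^1 = 26
Final: R4 = 26

26


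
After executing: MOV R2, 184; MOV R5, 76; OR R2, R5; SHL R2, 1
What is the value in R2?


Register state trace:
  MOV R2, 184  → R2 = 184 (0b10111000)
  MOV R5, 76  → R5 = 76 (0b01001100)
  OR R2, R5  → R2 = 184 OR 76 = 252 (0b11111100)
  SHL R2, 1  → R2 = 252 << 1 = 504
Final: R2 = 504

504


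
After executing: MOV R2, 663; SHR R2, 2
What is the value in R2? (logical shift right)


Register state trace:
  MOV R2, 663  → R2 = 663
  SHR R2, 2  → R2 = 663 >> 2 = 663 // 2^2 = 165
Final: R2 = 165

165


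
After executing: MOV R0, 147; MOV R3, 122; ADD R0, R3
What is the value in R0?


Register state trace:
  MOV R0, 147  → R0 = 147
  MOV R3, 122  → R3 = 122
  ADD R0, R3  → R0 = 147 + 122 = 269
Final: R0 = 269

269


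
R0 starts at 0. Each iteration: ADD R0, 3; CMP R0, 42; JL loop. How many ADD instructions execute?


Loop trace (R0 starts at 0, target 42, step 3):
  ADD #1: R0 = 0 + 3 = 3  → 3 < 42, loop
  ADD #2: R0 = 3 + 3 = 6  → 6 < 42, loop
  ADD #3: R0 = 6 + 3 = 9  → 9 < 42, loop
  ADD #4: R0 = 9 + 3 = 12  → 12 < 42, loop
  ADD #5: R0 = 12 + 3 = 15  → 15 < 42, loop
  ADD #6: R0 = 15 + 3 = 18  → 18 < 42, loop
  ADD #7: R0 = 18 + 3 = 21  → 21 < 42, loop
  ADD #8: R0 = 21 + 3 = 24  → 24 < 42, loop
  ADD #9: R0 = 24 + 3 = 27  → 27 < 42, loop
  ADD #10: R0 = 27 + 3 = 30  → 30 < 42, loop
  ADD #11: R0 = 30 + 3 = 33  → 33 < 42, loop
  ADD #12: R0 = 33 + 3 = 36  → 36 < 42, loop
  ADD #13: R0 = 36 + 3 = 39  → 39 < 42, loop
  ADD #14: R0 = 39 + 3 = 42  → 42 >= 42, exit
Total ADD instructions: 14

14


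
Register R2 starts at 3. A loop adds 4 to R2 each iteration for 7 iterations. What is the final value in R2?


Starting value: R2 = 3
  Iter 1: R2 = 3 + 4 = 7
  Iter 2: R2 = 7 + 4 = 11
  Iter 3: R2 = 11 + 4 = 15
  Iter 4: R2 = 15 + 4 = 19
  Iter 5: R2 = 19 + 4 = 23
  Iter 6: R2 = 23 + 4 = 27
  Iter 7: R2 = 27 + 4 = 31
Final: R2 = 31

31


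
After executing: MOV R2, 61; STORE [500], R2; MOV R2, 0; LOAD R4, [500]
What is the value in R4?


Register and memory trace:
  MOV R2, 61  → R2 = 61
  STORE [500], R2  → mem[500] = 61
  MOV R2, 0  → R2 = 0
  LOAD R4, [500]  → R4 = mem[500] = 61
Final: R4 = 61

61


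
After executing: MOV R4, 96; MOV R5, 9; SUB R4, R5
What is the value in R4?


Register state trace:
  MOV R4, 96  → R4 = 96
  MOV R5, 9  → R5 = 9
  SUB R4, R5  → R4 = 96 - 9 = 87
Final: R4 = 87

87


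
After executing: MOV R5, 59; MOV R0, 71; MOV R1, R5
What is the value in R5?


Register state trace:
  MOV R5, 59  → R5 = 59
  MOV R0, 71  → R0 = 71
  MOV R1, R5  → R1 = 59
Final: R5 = 59

59


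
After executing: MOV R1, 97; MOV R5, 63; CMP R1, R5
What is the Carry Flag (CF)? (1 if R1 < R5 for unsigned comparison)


Register state trace:
  MOV R1, 97  → R1 = 97
  MOV R5, 63  → R5 = 63
  CMP R1, R5  → unsigned 97 - 63: no borrow
  97 >= 63, so CF = 0
CF = 0

0


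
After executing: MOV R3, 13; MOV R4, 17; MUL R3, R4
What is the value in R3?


Register state trace:
  MOV R3, 13  → R3 = 13
  MOV R4, 17  → R4 = 17
  MUL R3, R4  → R3 = 13 * 17 = 221
Final: R3 = 221

221


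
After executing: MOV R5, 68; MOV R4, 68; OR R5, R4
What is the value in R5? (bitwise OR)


Register state trace:
  MOV R5, 68  → R5 = 68 (0b01000100)
  MOV R4, 68  → R4 = 68 (0b01000100)
  OR R5, R4   → R5 = 68 OR 68 = 68 (0b01000100)
Final: R5 = 68

68


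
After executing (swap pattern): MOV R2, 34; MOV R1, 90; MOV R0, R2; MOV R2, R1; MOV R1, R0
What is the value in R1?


Register state trace (swap pattern):
  MOV R2, 34  → R2 = 34
  MOV R1, 90  → R1 = 90
  MOV R0, R2  → R0 = 34  (save R2)
  MOV R2, R1  → R2 = 90  (R2 gets R1's value)
  MOV R1, R0  → R1 = 34  (R1 gets saved value)
Final: R1 = 34

34


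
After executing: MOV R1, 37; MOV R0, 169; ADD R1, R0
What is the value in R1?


Register state trace:
  MOV R1, 37  → R1 = 37
  MOV R0, 169  → R0 = 169
  ADD R1, R0  → R1 = 37 + 169 = 206
Final: R1 = 206

206


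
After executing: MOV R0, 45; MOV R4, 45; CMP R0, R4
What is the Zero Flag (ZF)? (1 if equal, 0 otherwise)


Register state trace:
  MOV R0, 45  → R0 = 45
  MOV R4, 45  → R4 = 45
  CMP R0, R4  → computes 45 - 45 = 0
  Result is zero, so values are equal
ZF = 1

1


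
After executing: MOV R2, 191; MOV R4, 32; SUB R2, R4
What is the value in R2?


Register state trace:
  MOV R2, 191  → R2 = 191
  MOV R4, 32  → R4 = 32
  SUB R2, R4  → R2 = 191 - 32 = 159
Final: R2 = 159

159


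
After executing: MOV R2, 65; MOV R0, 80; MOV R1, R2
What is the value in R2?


Register state trace:
  MOV R2, 65  → R2 = 65
  MOV R0, 80  → R0 = 80
  MOV R1, R2  → R1 = 65
Final: R2 = 65

65


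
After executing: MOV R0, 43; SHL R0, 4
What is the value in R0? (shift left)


Register state trace:
  MOV R0, 43  → R0 = 43
  SHL R0, 4  → R0 = 43 << 4 = 43 * 2^4 = 688
Final: R0 = 688

688


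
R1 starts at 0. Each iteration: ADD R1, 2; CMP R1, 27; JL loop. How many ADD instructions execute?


Loop trace (R1 starts at 0, target 27, step 2):
  ADD #1: R1 = 0 + 2 = 2  → 2 < 27, loop
  ADD #2: R1 = 2 + 2 = 4  → 4 < 27, loop
  ADD #3: R1 = 4 + 2 = 6  → 6 < 27, loop
  ADD #4: R1 = 6 + 2 = 8  → 8 < 27, loop
  ADD #5: R1 = 8 + 2 = 10  → 10 < 27, loop
  ADD #6: R1 = 10 + 2 = 12  → 12 < 27, loop
  ADD #7: R1 = 12 + 2 = 14  → 14 < 27, loop
  ADD #8: R1 = 14 + 2 = 16  → 16 < 27, loop
  ADD #9: R1 = 16 + 2 = 18  → 18 < 27, loop
  ADD #10: R1 = 18 + 2 = 20  → 20 < 27, loop
  ADD #11: R1 = 20 + 2 = 22  → 22 < 27, loop
  ADD #12: R1 = 22 + 2 = 24  → 24 < 27, loop
  ADD #13: R1 = 24 + 2 = 26  → 26 < 27, loop
  ADD #14: R1 = 26 + 2 = 28  → 28 >= 27, exit
Total ADD instructions: 14

14


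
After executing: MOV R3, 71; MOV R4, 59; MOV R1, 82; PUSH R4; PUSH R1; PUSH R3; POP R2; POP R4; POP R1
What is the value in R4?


Stack trace (top is rightmost):
  MOV R3, 71  → R3 = 71
  MOV R4, 59  → R4 = 59
  MOV R1, 82  → R1 = 82
  PUSH R4  → stack: [59]
  PUSH R1  → stack: [59, 82]
  PUSH R3  → stack: [59, 82, 71]
  POP R2  → R2 = 71, stack: [59, 82]
  POP R4  → R4 = 82, stack: [59]
  POP R1  → R1 = 59, stack: []
Final: R4 = 82

82


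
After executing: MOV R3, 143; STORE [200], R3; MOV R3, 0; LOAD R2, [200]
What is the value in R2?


Register and memory trace:
  MOV R3, 143  → R3 = 143
  STORE [200], R3  → mem[200] = 143
  MOV R3, 0  → R3 = 0
  LOAD R2, [200]  → R2 = mem[200] = 143
Final: R2 = 143

143


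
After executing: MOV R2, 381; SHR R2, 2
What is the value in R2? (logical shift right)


Register state trace:
  MOV R2, 381  → R2 = 381
  SHR R2, 2  → R2 = 381 >> 2 = 381 // 2^2 = 95
Final: R2 = 95

95


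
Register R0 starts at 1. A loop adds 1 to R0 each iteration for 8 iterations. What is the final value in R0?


Starting value: R0 = 1
  Iter 1: R0 = 1 + 1 = 2
  Iter 2: R0 = 2 + 1 = 3
  Iter 3: R0 = 3 + 1 = 4
  Iter 4: R0 = 4 + 1 = 5
  Iter 5: R0 = 5 + 1 = 6
  Iter 6: R0 = 6 + 1 = 7
  Iter 7: R0 = 7 + 1 = 8
  Iter 8: R0 = 8 + 1 = 9
Final: R0 = 9

9


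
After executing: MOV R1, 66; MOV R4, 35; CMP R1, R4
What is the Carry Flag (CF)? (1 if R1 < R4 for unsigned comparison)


Register state trace:
  MOV R1, 66  → R1 = 66
  MOV R4, 35  → R4 = 35
  CMP R1, R4  → unsigned 66 - 35: no borrow
  66 >= 35, so CF = 0
CF = 0

0


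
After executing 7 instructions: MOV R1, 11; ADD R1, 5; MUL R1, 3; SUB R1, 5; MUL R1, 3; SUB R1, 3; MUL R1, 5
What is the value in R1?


Register state trace:
  MOV R1, 11  → R1 = 11
  ADD R1, 5  → R1 = 11 + 5 = 16
  MUL R1, 3  → R1 = 16 * 3 = 48
  SUB R1, 5  → R1 = 48 - 5 = 43
  MUL R1, 3  → R1 = 43 * 3 = 129
  SUB R1, 3  → R1 = 129 - 3 = 126
  MUL R1, 5  → R1 = 126 * 5 = 630
Final: R1 = 630

630


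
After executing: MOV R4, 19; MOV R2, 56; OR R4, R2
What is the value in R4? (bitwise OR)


Register state trace:
  MOV R4, 19  → R4 = 19 (0b00010011)
  MOV R2, 56  → R2 = 56 (0b00111000)
  OR R4, R2   → R4 = 19 OR 56 = 59 (0b00111011)
Final: R4 = 59

59


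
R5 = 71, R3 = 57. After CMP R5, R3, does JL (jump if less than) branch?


Trace:
  R5 = 71, R3 = 57
  CMP R5, R3  → compares 71 vs 57
  JL checks: is 71 less than 57?
  71 > 57, so condition is false
Branch taken: No

No


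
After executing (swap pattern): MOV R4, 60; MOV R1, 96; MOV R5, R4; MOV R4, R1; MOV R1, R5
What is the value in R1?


Register state trace (swap pattern):
  MOV R4, 60  → R4 = 60
  MOV R1, 96  → R1 = 96
  MOV R5, R4  → R5 = 60  (save R4)
  MOV R4, R1  → R4 = 96  (R4 gets R1's value)
  MOV R1, R5  → R1 = 60  (R1 gets saved value)
Final: R1 = 60

60


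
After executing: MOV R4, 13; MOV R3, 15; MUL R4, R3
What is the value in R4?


Register state trace:
  MOV R4, 13  → R4 = 13
  MOV R3, 15  → R3 = 15
  MUL R4, R3  → R4 = 13 * 15 = 195
Final: R4 = 195

195


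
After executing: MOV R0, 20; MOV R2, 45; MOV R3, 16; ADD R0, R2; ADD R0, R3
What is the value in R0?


Register state trace:
  MOV R0, 20  → R0 = 20
  MOV R2, 45  → R2 = 45
  MOV R3, 16  → R3 = 16
  ADD R0, R2  → R0 = 20 + 45 = 65
  ADD R0, R3  → R0 = 65 + 16 = 81
Final: R0 = 81

81


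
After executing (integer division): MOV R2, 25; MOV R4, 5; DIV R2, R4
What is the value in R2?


Register state trace:
  MOV R2, 25  → R2 = 25
  MOV R4, 5  → R4 = 5
  DIV R2, R4  → R2 = 25 // 5 = 5
Final: R2 = 5

5


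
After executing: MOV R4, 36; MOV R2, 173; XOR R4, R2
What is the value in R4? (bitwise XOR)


Register state trace:
  MOV R4, 36  → R4 = 36 (0b00100100)
  MOV R2, 173  → R2 = 173 (0b10101101)
  XOR R4, R2  → R4 = 36 XOR 173 = 137 (0b10001001)
Final: R4 = 137

137


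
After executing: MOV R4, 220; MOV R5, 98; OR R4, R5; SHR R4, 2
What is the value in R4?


Register state trace:
  MOV R4, 220  → R4 = 220 (0b11011100)
  MOV R5, 98  → R5 = 98 (0b01100010)
  OR R4, R5  → R4 = 220 OR 98 = 254 (0b11111110)
  SHR R4, 2  → R4 = 254 >> 2 = 63
Final: R4 = 63

63


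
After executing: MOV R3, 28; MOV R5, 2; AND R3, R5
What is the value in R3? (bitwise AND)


Register state trace:
  MOV R3, 28  → R3 = 28 (0b00011100)
  MOV R5, 2  → R5 = 2 (0b00000010)
  AND R3, R5  → R3 = 28 AND 2 = 0 (0b00000000)
Final: R3 = 0

0


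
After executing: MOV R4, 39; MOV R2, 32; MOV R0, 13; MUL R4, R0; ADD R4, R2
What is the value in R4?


Register state trace:
  MOV R4, 39  → R4 = 39
  MOV R2, 32  → R2 = 32
  MOV R0, 13  → R0 = 13
  MUL R4, R0  → R4 = 39 * 13 = 507
  ADD R4, R2  → R4 = 507 + 32 = 539
Final: R4 = 539

539


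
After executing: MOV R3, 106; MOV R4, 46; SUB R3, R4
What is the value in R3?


Register state trace:
  MOV R3, 106  → R3 = 106
  MOV R4, 46  → R4 = 46
  SUB R3, R4  → R3 = 106 - 46 = 60
Final: R3 = 60

60


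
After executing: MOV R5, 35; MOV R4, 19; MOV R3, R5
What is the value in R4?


Register state trace:
  MOV R5, 35  → R5 = 35
  MOV R4, 19  → R4 = 19
  MOV R3, R5  → R3 = 35
Final: R4 = 19

19


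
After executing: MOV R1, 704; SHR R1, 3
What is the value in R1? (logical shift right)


Register state trace:
  MOV R1, 704  → R1 = 704
  SHR R1, 3  → R1 = 704 >> 3 = 704 // 2^3 = 88
Final: R1 = 88

88


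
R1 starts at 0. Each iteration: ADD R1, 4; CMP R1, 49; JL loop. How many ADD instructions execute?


Loop trace (R1 starts at 0, target 49, step 4):
  ADD #1: R1 = 0 + 4 = 4  → 4 < 49, loop
  ADD #2: R1 = 4 + 4 = 8  → 8 < 49, loop
  ADD #3: R1 = 8 + 4 = 12  → 12 < 49, loop
  ADD #4: R1 = 12 + 4 = 16  → 16 < 49, loop
  ADD #5: R1 = 16 + 4 = 20  → 20 < 49, loop
  ADD #6: R1 = 20 + 4 = 24  → 24 < 49, loop
  ADD #7: R1 = 24 + 4 = 28  → 28 < 49, loop
  ADD #8: R1 = 28 + 4 = 32  → 32 < 49, loop
  ADD #9: R1 = 32 + 4 = 36  → 36 < 49, loop
  ADD #10: R1 = 36 + 4 = 40  → 40 < 49, loop
  ADD #11: R1 = 40 + 4 = 44  → 44 < 49, loop
  ADD #12: R1 = 44 + 4 = 48  → 48 < 49, loop
  ADD #13: R1 = 48 + 4 = 52  → 52 >= 49, exit
Total ADD instructions: 13

13


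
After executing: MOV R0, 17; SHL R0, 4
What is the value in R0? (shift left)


Register state trace:
  MOV R0, 17  → R0 = 17
  SHL R0, 4  → R0 = 17 << 4 = 17 * 2^4 = 272
Final: R0 = 272

272


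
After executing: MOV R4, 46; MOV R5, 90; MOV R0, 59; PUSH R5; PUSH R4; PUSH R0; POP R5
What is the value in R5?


Stack trace (top is rightmost):
  MOV R4, 46  → R4 = 46
  MOV R5, 90  → R5 = 90
  MOV R0, 59  → R0 = 59
  PUSH R5  → stack: [90]
  PUSH R4  → stack: [90, 46]
  PUSH R0  → stack: [90, 46, 59]
  POP R5  → R5 = 59, stack: [90, 46]
Final: R5 = 59

59


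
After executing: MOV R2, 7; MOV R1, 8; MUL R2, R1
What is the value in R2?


Register state trace:
  MOV R2, 7  → R2 = 7
  MOV R1, 8  → R1 = 8
  MUL R2, R1  → R2 = 7 * 8 = 56
Final: R2 = 56

56


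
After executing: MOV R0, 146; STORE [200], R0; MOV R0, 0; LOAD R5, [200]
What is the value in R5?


Register and memory trace:
  MOV R0, 146  → R0 = 146
  STORE [200], R0  → mem[200] = 146
  MOV R0, 0  → R0 = 0
  LOAD R5, [200]  → R5 = mem[200] = 146
Final: R5 = 146

146


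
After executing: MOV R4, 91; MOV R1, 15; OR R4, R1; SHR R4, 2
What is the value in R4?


Register state trace:
  MOV R4, 91  → R4 = 91 (0b01011011)
  MOV R1, 15  → R1 = 15 (0b00001111)
  OR R4, R1  → R4 = 91 OR 15 = 95 (0b01011111)
  SHR R4, 2  → R4 = 95 >> 2 = 23
Final: R4 = 23

23


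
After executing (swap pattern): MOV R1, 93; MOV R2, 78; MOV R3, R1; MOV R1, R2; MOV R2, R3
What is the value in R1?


Register state trace (swap pattern):
  MOV R1, 93  → R1 = 93
  MOV R2, 78  → R2 = 78
  MOV R3, R1  → R3 = 93  (save R1)
  MOV R1, R2  → R1 = 78  (R1 gets R2's value)
  MOV R2, R3  → R2 = 93  (R2 gets saved value)
Final: R1 = 78

78


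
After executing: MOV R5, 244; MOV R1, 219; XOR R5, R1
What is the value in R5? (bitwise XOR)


Register state trace:
  MOV R5, 244  → R5 = 244 (0b11110100)
  MOV R1, 219  → R1 = 219 (0b11011011)
  XOR R5, R1  → R5 = 244 XOR 219 = 47 (0b00101111)
Final: R5 = 47

47


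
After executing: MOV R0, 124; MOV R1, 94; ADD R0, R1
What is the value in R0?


Register state trace:
  MOV R0, 124  → R0 = 124
  MOV R1, 94  → R1 = 94
  ADD R0, R1  → R0 = 124 + 94 = 218
Final: R0 = 218

218


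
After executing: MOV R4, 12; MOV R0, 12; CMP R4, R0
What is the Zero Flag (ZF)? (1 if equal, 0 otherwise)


Register state trace:
  MOV R4, 12  → R4 = 12
  MOV R0, 12  → R0 = 12
  CMP R4, R0  → computes 12 - 12 = 0
  Result is zero, so values are equal
ZF = 1

1


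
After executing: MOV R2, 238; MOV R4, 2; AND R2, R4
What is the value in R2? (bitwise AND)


Register state trace:
  MOV R2, 238  → R2 = 238 (0b11101110)
  MOV R4, 2  → R4 = 2 (0b00000010)
  AND R2, R4  → R2 = 238 AND 2 = 2 (0b00000010)
Final: R2 = 2

2


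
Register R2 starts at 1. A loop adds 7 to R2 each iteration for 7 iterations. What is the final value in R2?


Starting value: R2 = 1
  Iter 1: R2 = 1 + 7 = 8
  Iter 2: R2 = 8 + 7 = 15
  Iter 3: R2 = 15 + 7 = 22
  Iter 4: R2 = 22 + 7 = 29
  Iter 5: R2 = 29 + 7 = 36
  Iter 6: R2 = 36 + 7 = 43
  Iter 7: R2 = 43 + 7 = 50
Final: R2 = 50

50


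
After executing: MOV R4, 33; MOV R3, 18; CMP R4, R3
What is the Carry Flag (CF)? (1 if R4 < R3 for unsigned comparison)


Register state trace:
  MOV R4, 33  → R4 = 33
  MOV R3, 18  → R3 = 18
  CMP R4, R3  → unsigned 33 - 18: no borrow
  33 >= 18, so CF = 0
CF = 0

0


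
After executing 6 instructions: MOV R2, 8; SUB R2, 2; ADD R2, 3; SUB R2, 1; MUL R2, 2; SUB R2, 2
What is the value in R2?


Register state trace:
  MOV R2, 8  → R2 = 8
  SUB R2, 2  → R2 = 8 - 2 = 6
  ADD R2, 3  → R2 = 6 + 3 = 9
  SUB R2, 1  → R2 = 9 - 1 = 8
  MUL R2, 2  → R2 = 8 * 2 = 16
  SUB R2, 2  → R2 = 16 - 2 = 14
Final: R2 = 14

14


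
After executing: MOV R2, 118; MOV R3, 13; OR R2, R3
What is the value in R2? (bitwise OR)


Register state trace:
  MOV R2, 118  → R2 = 118 (0b01110110)
  MOV R3, 13  → R3 = 13 (0b00001101)
  OR R2, R3   → R2 = 118 OR 13 = 127 (0b01111111)
Final: R2 = 127

127


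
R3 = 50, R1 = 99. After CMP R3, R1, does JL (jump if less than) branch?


Trace:
  R3 = 50, R1 = 99
  CMP R3, R1  → compares 50 vs 99
  JL checks: is 50 less than 99?
  50 < 99, so condition is true
Branch taken: Yes

Yes


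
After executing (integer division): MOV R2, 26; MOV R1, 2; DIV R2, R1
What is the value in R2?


Register state trace:
  MOV R2, 26  → R2 = 26
  MOV R1, 2  → R1 = 2
  DIV R2, R1  → R2 = 26 // 2 = 13
Final: R2 = 13

13


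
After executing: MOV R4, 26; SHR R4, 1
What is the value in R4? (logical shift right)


Register state trace:
  MOV R4, 26  → R4 = 26
  SHR R4, 1  → R4 = 26 >> 1 = 26 // 2^1 = 13
Final: R4 = 13

13


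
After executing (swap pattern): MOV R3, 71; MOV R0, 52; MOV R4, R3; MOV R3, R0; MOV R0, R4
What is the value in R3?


Register state trace (swap pattern):
  MOV R3, 71  → R3 = 71
  MOV R0, 52  → R0 = 52
  MOV R4, R3  → R4 = 71  (save R3)
  MOV R3, R0  → R3 = 52  (R3 gets R0's value)
  MOV R0, R4  → R0 = 71  (R0 gets saved value)
Final: R3 = 52

52


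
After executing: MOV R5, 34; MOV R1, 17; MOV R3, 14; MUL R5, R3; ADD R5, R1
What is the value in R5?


Register state trace:
  MOV R5, 34  → R5 = 34
  MOV R1, 17  → R1 = 17
  MOV R3, 14  → R3 = 14
  MUL R5, R3  → R5 = 34 * 14 = 476
  ADD R5, R1  → R5 = 476 + 17 = 493
Final: R5 = 493

493


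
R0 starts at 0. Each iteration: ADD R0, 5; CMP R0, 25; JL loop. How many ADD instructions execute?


Loop trace (R0 starts at 0, target 25, step 5):
  ADD #1: R0 = 0 + 5 = 5  → 5 < 25, loop
  ADD #2: R0 = 5 + 5 = 10  → 10 < 25, loop
  ADD #3: R0 = 10 + 5 = 15  → 15 < 25, loop
  ADD #4: R0 = 15 + 5 = 20  → 20 < 25, loop
  ADD #5: R0 = 20 + 5 = 25  → 25 >= 25, exit
Total ADD instructions: 5

5


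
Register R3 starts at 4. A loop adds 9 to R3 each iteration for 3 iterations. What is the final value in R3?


Starting value: R3 = 4
  Iter 1: R3 = 4 + 9 = 13
  Iter 2: R3 = 13 + 9 = 22
  Iter 3: R3 = 22 + 9 = 31
Final: R3 = 31

31


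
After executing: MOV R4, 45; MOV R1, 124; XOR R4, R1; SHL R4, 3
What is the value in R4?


Register state trace:
  MOV R4, 45  → R4 = 45 (0b00101101)
  MOV R1, 124  → R1 = 124 (0b01111100)
  XOR R4, R1  → R4 = 45 XOR 124 = 81 (0b01010001)
  SHL R4, 3  → R4 = 81 << 3 = 648
Final: R4 = 648

648


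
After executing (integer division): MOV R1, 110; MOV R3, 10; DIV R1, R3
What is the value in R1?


Register state trace:
  MOV R1, 110  → R1 = 110
  MOV R3, 10  → R3 = 10
  DIV R1, R3  → R1 = 110 // 10 = 11
Final: R1 = 11

11


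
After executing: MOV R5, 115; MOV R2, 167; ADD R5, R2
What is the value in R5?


Register state trace:
  MOV R5, 115  → R5 = 115
  MOV R2, 167  → R2 = 167
  ADD R5, R2  → R5 = 115 + 167 = 282
Final: R5 = 282

282


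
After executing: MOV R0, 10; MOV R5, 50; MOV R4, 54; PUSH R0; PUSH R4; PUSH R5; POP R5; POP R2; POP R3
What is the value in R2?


Stack trace (top is rightmost):
  MOV R0, 10  → R0 = 10
  MOV R5, 50  → R5 = 50
  MOV R4, 54  → R4 = 54
  PUSH R0  → stack: [10]
  PUSH R4  → stack: [10, 54]
  PUSH R5  → stack: [10, 54, 50]
  POP R5  → R5 = 50, stack: [10, 54]
  POP R2  → R2 = 54, stack: [10]
  POP R3  → R3 = 10, stack: []
Final: R2 = 54

54


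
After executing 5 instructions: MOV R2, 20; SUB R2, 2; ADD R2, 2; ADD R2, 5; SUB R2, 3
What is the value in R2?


Register state trace:
  MOV R2, 20  → R2 = 20
  SUB R2, 2  → R2 = 20 - 2 = 18
  ADD R2, 2  → R2 = 18 + 2 = 20
  ADD R2, 5  → R2 = 20 + 5 = 25
  SUB R2, 3  → R2 = 25 - 3 = 22
Final: R2 = 22

22


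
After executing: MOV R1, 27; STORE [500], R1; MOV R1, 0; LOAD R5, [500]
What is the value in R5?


Register and memory trace:
  MOV R1, 27  → R1 = 27
  STORE [500], R1  → mem[500] = 27
  MOV R1, 0  → R1 = 0
  LOAD R5, [500]  → R5 = mem[500] = 27
Final: R5 = 27

27


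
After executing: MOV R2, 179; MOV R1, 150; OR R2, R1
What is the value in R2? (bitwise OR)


Register state trace:
  MOV R2, 179  → R2 = 179 (0b10110011)
  MOV R1, 150  → R1 = 150 (0b10010110)
  OR R2, R1   → R2 = 179 OR 150 = 183 (0b10110111)
Final: R2 = 183

183


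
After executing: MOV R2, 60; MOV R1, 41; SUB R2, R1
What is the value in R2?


Register state trace:
  MOV R2, 60  → R2 = 60
  MOV R1, 41  → R1 = 41
  SUB R2, R1  → R2 = 60 - 41 = 19
Final: R2 = 19

19


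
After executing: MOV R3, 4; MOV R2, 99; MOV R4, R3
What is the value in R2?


Register state trace:
  MOV R3, 4  → R3 = 4
  MOV R2, 99  → R2 = 99
  MOV R4, R3  → R4 = 4
Final: R2 = 99

99
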